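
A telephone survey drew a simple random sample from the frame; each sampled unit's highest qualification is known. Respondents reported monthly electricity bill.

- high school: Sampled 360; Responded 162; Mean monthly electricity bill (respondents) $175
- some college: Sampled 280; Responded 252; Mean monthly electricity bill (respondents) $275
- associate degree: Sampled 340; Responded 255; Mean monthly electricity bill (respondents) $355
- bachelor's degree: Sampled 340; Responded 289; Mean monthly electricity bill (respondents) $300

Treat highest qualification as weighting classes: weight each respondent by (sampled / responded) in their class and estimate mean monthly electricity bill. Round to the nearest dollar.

Response rates by class: high school 162/360 = 45%, some college 252/280 = 90%, associate degree 255/340 = 75%, bachelor's degree 289/340 = 85%.
Each respondent's weight = sampled/responded in their class; summing within a class gives n_sampled, so:
  high school: 360 × 175 = 63,000
  some college: 280 × 275 = 77,000
  associate degree: 340 × 355 = 120,700
  bachelor's degree: 340 × 300 = 102,000
Adjusted estimate = 362,700 / 1,320 = 274.773 → $275.

$275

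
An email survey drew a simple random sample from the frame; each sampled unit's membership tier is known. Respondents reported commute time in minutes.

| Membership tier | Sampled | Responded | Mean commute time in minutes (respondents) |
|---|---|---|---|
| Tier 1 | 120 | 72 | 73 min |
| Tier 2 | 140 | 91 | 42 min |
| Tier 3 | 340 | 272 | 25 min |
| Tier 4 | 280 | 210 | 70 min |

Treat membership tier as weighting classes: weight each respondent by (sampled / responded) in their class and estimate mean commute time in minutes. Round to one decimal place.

Response rates by class: Tier 1 72/120 = 60%, Tier 2 91/140 = 65%, Tier 3 272/340 = 80%, Tier 4 210/280 = 75%.
Weighting each respondent by the inverse class response rate inflates each class back to its sampled size, so the class weight is n_sampled:
  Tier 1: 120 × 73 = 8760
  Tier 2: 140 × 42 = 5880
  Tier 3: 340 × 25 = 8500
  Tier 4: 280 × 70 = 19,600
Adjusted estimate = 42,740 / 880 = 48.5682 → 48.6.

48.6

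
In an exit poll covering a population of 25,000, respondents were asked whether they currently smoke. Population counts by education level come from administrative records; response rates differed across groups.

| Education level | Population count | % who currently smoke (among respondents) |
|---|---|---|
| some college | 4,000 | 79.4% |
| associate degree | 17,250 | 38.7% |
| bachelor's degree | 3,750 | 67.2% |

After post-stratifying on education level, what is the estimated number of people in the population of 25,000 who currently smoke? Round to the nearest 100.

Each cell contributes its population count × the respondent rate:
  some college: 4,000 × 79.4% = 3176
  associate degree: 17,250 × 38.7% = 6675.75
  bachelor's degree: 3,750 × 67.2% = 2520
Estimated total = 12371.8 → 12,400.

12,400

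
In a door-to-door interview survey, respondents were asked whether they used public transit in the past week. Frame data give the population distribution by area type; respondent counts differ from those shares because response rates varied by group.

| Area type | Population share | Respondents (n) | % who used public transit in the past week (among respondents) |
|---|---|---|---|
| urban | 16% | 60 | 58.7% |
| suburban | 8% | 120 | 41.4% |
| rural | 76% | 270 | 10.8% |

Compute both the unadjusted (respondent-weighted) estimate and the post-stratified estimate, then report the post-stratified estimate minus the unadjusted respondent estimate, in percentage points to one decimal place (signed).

-4.4 percentage points

Unadjusted (pooled respondent) estimate weights by respondent counts:
  (60/450)×58.7 + (120/450)×41.4 + (270/450)×10.8 = 25.3467%
Reweighting by population area type shares:
  0.16×58.7 + 0.08×41.4 + 0.76×10.8 = 20.912%
Difference = 20.912 − 25.3467 = -4.4347 pp.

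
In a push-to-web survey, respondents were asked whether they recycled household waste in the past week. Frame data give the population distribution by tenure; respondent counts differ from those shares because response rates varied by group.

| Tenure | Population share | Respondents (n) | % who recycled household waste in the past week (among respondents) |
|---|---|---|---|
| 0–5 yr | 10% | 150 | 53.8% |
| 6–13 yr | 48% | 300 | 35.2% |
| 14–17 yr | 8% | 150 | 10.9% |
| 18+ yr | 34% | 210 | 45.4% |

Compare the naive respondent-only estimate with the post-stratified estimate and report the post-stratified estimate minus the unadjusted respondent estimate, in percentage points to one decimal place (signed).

+1.8 percentage points

Naive respondent-only estimate (weights = respondent counts):
  (150/810)×53.8 + (300/810)×35.2 + (150/810)×10.9 + (210/810)×45.4 = 36.7889%
Post-stratified estimate weights by population shares:
  0.1×53.8 + 0.48×35.2 + 0.08×10.9 + 0.34×45.4 = 38.584%
Difference = 38.584 − 36.7889 = 1.7951 pp.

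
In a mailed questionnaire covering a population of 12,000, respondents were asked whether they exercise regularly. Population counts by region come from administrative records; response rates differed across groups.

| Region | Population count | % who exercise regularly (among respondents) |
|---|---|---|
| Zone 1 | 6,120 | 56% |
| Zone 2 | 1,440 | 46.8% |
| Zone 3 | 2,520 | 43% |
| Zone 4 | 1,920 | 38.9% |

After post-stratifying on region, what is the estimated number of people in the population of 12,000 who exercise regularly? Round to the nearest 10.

5,930

Estimated count per cell = population count × respondent percentage:
  Zone 1: 6,120 × 56% = 3427.2
  Zone 2: 1,440 × 46.8% = 673.92
  Zone 3: 2,520 × 43% = 1083.6
  Zone 4: 1,920 × 38.9% = 746.88
Estimated total = 5931.6 → 5,930.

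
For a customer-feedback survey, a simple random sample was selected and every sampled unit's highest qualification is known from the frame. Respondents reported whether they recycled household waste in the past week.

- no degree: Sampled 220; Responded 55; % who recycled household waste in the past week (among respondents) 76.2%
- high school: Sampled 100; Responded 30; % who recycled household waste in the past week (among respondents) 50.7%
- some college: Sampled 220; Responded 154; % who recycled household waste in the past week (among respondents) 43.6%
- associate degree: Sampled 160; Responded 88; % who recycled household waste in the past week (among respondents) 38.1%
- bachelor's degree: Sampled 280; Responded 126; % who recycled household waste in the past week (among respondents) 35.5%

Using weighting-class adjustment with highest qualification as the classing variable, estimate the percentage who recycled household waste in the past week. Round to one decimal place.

Class response rates: no degree 55/220 = 25%, high school 30/100 = 30%, some college 154/220 = 70%, associate degree 88/160 = 55%, bachelor's degree 126/280 = 45%.
With weight = n_sampled/n_responded per class, the weighted class total is n_sampled:
  no degree: 220 × 76.2 = 16,764
  high school: 100 × 50.7 = 5070
  some college: 220 × 43.6 = 9592
  associate degree: 160 × 38.1 = 6096
  bachelor's degree: 280 × 35.5 = 9940
Adjusted estimate = 47,462 / 980 = 48.4306 → 48.4%.

48.4%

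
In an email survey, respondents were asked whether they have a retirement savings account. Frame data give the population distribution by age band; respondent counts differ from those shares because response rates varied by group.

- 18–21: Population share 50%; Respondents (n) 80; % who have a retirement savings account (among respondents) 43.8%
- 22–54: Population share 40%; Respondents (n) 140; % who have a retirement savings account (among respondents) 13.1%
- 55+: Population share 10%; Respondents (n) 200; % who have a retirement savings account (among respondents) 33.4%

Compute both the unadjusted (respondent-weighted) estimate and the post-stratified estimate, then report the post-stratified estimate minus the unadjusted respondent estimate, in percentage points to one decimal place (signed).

Without adjustment, the pooled respondent share is:
  (80/420)×43.8 + (140/420)×13.1 + (200/420)×33.4 = 28.6143%
Reweighting by population age band shares:
  0.5×43.8 + 0.4×13.1 + 0.1×33.4 = 30.48%
Difference = 30.48 − 28.6143 = 1.8657 pp.

+1.9 percentage points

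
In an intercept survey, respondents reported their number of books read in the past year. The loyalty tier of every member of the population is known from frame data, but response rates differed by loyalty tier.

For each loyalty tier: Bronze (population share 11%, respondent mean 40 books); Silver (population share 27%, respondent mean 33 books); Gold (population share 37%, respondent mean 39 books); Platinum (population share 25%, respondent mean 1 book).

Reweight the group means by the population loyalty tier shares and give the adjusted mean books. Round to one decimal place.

Weight each group's respondent value by its population share:
  Bronze: 0.11 × 40 = 4.4
  Silver: 0.27 × 33 = 8.91
  Gold: 0.37 × 39 = 14.43
  Platinum: 0.25 × 1 = 0.25
Post-stratified estimate = 27.99 → 28.0.

28.0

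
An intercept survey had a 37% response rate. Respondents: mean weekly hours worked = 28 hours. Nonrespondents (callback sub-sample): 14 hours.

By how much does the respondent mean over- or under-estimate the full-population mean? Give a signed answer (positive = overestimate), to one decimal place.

Nonresponse fraction = 1 − 0.37 = 0.63.
Bias = (nonresponse fraction) × (respondent mean − nonrespondent mean)
     = 0.63 × (28 − 14) = 0.63 × 14 = 8.82.

+8.8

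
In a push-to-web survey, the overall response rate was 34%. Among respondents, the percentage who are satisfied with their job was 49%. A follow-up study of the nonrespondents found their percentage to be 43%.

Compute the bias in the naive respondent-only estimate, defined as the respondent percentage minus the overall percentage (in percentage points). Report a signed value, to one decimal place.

Nonresponse fraction = 1 − 0.34 = 0.66.
Bias = (nonresponse fraction) × (respondent percentage − nonrespondent percentage)
     = 0.66 × (49 − 43) = 0.66 × 6 = 3.96.

+4.0 percentage points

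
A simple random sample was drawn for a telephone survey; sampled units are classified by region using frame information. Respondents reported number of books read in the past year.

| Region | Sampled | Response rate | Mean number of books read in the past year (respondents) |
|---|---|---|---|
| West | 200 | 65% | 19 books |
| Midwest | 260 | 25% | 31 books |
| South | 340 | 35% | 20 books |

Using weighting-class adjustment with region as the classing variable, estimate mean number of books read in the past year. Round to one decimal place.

Each respondent's weight = sampled/responded in their class; summing within a class gives n_sampled, so:
  West: 200 × 19 = 3800
  Midwest: 260 × 31 = 8060
  South: 340 × 20 = 6800
Adjusted estimate = 18,660 / 800 = 23.325 → 23.3.

23.3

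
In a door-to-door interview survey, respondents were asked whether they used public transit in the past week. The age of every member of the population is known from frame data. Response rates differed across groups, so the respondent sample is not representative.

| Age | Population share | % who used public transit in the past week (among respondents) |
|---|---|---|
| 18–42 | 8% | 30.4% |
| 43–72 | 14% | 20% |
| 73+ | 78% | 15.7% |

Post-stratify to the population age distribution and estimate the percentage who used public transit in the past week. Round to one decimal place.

17.5%

Reweight to the known age distribution:
  18–42: 0.08 × 30.4 = 2.432
  43–72: 0.14 × 20 = 2.8
  73+: 0.78 × 15.7 = 12.246
Post-stratified estimate = 17.478 → 17.5%.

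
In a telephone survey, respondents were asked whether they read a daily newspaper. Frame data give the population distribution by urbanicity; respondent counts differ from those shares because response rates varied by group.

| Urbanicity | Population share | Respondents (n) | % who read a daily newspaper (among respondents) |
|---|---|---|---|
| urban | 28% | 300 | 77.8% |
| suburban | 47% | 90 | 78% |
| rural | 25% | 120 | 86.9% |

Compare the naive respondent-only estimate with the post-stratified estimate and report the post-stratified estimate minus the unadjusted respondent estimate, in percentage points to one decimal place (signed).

+0.2 percentage points

Unadjusted (pooled respondent) estimate weights by respondent counts:
  (300/510)×77.8 + (90/510)×78 + (120/510)×86.9 = 79.9765%
Post-stratified estimate weights by population shares:
  0.28×77.8 + 0.47×78 + 0.25×86.9 = 80.169%
Difference = 80.169 − 79.9765 = 0.1925 pp.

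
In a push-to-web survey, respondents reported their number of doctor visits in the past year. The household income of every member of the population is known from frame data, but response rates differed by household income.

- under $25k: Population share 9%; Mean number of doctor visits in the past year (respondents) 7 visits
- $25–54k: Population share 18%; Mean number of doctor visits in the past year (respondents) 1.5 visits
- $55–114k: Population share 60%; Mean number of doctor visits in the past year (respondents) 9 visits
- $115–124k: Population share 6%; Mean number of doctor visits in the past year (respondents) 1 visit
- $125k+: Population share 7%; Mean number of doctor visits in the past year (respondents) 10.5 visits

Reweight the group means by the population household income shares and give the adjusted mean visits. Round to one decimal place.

7.1

Each cell contributes population-share × respondent value:
  under $25k: 0.09 × 7 = 0.63
  $25–54k: 0.18 × 1.5 = 0.27
  $55–114k: 0.6 × 9 = 5.4
  $115–124k: 0.06 × 1 = 0.06
  $125k+: 0.07 × 10.5 = 0.735
Post-stratified estimate = 7.095 → 7.1.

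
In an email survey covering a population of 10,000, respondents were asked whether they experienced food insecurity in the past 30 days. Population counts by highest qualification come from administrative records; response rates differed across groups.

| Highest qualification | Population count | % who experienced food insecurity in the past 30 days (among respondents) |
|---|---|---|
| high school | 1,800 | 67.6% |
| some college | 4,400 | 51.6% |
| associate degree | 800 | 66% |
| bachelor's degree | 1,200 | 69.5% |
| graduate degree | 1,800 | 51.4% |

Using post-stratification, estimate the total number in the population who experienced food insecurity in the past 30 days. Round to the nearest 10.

Estimated count per cell = population count × respondent percentage:
  high school: 1,800 × 67.6% = 1216.8
  some college: 4,400 × 51.6% = 2270.4
  associate degree: 800 × 66% = 528
  bachelor's degree: 1,200 × 69.5% = 834
  graduate degree: 1,800 × 51.4% = 925.2
Estimated total = 5774.4 → 5,770.

5,770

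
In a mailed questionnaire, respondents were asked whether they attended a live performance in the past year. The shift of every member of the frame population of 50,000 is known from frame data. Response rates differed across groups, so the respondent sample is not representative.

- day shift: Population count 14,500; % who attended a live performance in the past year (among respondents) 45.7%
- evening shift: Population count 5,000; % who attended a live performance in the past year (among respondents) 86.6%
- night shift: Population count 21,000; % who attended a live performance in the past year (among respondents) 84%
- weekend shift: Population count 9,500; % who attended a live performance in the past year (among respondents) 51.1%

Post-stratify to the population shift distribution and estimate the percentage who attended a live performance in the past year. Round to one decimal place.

Weight each group's respondent value by its population share:
  day shift: (14,500/50,000) × 45.7 = 13.253
  evening shift: (5,000/50,000) × 86.6 = 8.66
  night shift: (21,000/50,000) × 84 = 35.28
  weekend shift: (9,500/50,000) × 51.1 = 9.709
Post-stratified estimate = 66.902 → 66.9%.

66.9%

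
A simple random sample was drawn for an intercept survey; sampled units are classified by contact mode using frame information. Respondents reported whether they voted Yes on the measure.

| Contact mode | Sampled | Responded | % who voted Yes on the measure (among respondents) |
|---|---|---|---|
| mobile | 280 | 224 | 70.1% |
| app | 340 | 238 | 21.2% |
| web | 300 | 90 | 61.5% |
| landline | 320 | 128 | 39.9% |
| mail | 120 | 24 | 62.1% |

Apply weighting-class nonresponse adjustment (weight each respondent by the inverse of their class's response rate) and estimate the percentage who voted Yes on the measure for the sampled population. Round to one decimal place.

48.2%

Class response rates: mobile 224/280 = 80%, app 238/340 = 70%, web 90/300 = 30%, landline 128/320 = 40%, mail 24/120 = 20%.
With weight = n_sampled/n_responded per class, the weighted class total is n_sampled:
  mobile: 280 × 70.1 = 19,628
  app: 340 × 21.2 = 7208
  web: 300 × 61.5 = 18,450
  landline: 320 × 39.9 = 12,768
  mail: 120 × 62.1 = 7452
Adjusted estimate = 65,506 / 1,360 = 48.1662 → 48.2%.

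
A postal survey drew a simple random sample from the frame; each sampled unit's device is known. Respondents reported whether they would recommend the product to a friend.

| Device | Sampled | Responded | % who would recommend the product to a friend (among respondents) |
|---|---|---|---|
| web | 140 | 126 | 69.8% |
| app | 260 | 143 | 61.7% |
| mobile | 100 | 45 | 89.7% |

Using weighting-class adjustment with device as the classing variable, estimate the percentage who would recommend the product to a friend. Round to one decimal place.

Response rates by class: web 126/140 = 90%, app 143/260 = 55%, mobile 45/100 = 45%.
Inverse-response-rate weighting restores each class to its sampled count, so class totals weight by n_sampled:
  web: 140 × 69.8 = 9772
  app: 260 × 61.7 = 16,042
  mobile: 100 × 89.7 = 8970
Adjusted estimate = 34,784 / 500 = 69.568 → 69.6%.

69.6%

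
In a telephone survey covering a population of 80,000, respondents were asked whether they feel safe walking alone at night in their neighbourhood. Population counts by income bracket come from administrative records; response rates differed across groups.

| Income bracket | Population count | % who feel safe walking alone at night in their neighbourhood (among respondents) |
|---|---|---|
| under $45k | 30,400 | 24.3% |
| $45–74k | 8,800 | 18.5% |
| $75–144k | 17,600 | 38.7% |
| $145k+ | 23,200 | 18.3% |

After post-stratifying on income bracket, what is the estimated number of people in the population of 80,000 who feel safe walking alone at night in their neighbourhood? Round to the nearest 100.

20,100

Estimated count per cell = population count × respondent percentage:
  under $45k: 30,400 × 24.3% = 7387.2
  $45–74k: 8,800 × 18.5% = 1628
  $75–144k: 17,600 × 38.7% = 6811.2
  $145k+: 23,200 × 18.3% = 4245.6
Estimated total = 20,072 → 20,100.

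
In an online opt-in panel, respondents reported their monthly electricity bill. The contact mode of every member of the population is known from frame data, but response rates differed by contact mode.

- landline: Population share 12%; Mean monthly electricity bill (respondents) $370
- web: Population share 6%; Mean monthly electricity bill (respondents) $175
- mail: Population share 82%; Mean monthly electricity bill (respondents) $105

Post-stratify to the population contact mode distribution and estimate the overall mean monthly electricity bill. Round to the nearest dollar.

$141

Weight each group's respondent value by its population share:
  landline: 0.12 × 370 = 44.4
  web: 0.06 × 175 = 10.5
  mail: 0.82 × 105 = 86.1
Post-stratified estimate = 141 → $141.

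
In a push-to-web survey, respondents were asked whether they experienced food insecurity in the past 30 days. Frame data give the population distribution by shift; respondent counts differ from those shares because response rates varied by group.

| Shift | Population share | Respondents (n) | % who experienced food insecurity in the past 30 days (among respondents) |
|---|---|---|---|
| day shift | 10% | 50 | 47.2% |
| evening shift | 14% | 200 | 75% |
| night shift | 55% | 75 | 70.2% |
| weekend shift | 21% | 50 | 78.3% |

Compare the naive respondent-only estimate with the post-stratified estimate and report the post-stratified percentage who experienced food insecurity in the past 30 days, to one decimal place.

70.3%

Without adjustment, the pooled respondent share is:
  (50/375)×47.2 + (200/375)×75 + (75/375)×70.2 + (50/375)×78.3 = 70.7733%
Post-stratifying to population shares instead:
  0.1×47.2 + 0.14×75 + 0.55×70.2 + 0.21×78.3 = 70.273%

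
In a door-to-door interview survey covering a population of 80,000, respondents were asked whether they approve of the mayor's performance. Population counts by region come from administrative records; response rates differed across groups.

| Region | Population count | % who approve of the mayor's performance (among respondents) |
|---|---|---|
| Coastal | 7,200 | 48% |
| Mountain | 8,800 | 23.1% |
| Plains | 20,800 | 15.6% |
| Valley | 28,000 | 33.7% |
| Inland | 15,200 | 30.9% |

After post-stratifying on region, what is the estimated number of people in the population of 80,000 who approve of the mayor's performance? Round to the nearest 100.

22,900

Apply each group's respondent rate to its population count:
  Coastal: 7,200 × 48% = 3456
  Mountain: 8,800 × 23.1% = 2032.8
  Plains: 20,800 × 15.6% = 3244.8
  Valley: 28,000 × 33.7% = 9436
  Inland: 15,200 × 30.9% = 4696.8
Estimated total = 22866.4 → 22,900.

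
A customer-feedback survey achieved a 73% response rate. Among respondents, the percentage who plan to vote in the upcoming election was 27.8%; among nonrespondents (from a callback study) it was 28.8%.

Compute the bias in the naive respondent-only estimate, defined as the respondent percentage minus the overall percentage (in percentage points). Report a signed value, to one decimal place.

-0.3 percentage points

Nonresponse fraction = 1 − 0.73 = 0.27.
Bias = (nonresponse fraction) × (respondent percentage − nonrespondent percentage)
     = 0.27 × (27.8 − 28.8) = 0.27 × -1 = -0.27.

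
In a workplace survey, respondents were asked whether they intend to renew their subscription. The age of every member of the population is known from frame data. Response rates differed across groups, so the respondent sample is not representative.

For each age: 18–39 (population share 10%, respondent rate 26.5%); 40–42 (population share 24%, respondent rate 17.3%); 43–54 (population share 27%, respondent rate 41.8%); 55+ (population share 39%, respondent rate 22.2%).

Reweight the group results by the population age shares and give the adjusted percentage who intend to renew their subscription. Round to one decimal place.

26.7%

Reweight to the known age distribution:
  18–39: 0.1 × 26.5 = 2.65
  40–42: 0.24 × 17.3 = 4.152
  43–54: 0.27 × 41.8 = 11.286
  55+: 0.39 × 22.2 = 8.658
Post-stratified estimate = 26.746 → 26.7%.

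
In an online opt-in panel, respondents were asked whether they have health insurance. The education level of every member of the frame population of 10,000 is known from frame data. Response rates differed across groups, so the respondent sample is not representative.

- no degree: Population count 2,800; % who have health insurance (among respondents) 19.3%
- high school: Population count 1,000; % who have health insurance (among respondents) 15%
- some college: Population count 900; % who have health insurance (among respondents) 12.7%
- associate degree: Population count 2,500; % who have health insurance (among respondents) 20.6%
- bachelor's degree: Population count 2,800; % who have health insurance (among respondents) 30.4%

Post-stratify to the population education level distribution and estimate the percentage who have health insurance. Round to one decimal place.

21.7%

Reweight to the known education level distribution:
  no degree: (2,800/10,000) × 19.3 = 5.404
  high school: (1,000/10,000) × 15 = 1.5
  some college: (900/10,000) × 12.7 = 1.143
  associate degree: (2,500/10,000) × 20.6 = 5.15
  bachelor's degree: (2,800/10,000) × 30.4 = 8.512
Post-stratified estimate = 21.709 → 21.7%.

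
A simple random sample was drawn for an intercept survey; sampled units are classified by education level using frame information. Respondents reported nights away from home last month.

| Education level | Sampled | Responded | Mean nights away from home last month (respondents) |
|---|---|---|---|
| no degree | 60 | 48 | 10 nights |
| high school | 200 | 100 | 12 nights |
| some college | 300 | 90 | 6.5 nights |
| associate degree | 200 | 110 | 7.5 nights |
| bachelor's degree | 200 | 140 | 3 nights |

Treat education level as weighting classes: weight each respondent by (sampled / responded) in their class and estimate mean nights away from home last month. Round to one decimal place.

Response rates by class: no degree 48/60 = 80%, high school 100/200 = 50%, some college 90/300 = 30%, associate degree 110/200 = 55%, bachelor's degree 140/200 = 70%.
With weight = n_sampled/n_responded per class, the weighted class total is n_sampled:
  no degree: 60 × 10 = 600
  high school: 200 × 12 = 2400
  some college: 300 × 6.5 = 1950
  associate degree: 200 × 7.5 = 1500
  bachelor's degree: 200 × 3 = 600
Adjusted estimate = 7050 / 960 = 7.34375 → 7.3.

7.3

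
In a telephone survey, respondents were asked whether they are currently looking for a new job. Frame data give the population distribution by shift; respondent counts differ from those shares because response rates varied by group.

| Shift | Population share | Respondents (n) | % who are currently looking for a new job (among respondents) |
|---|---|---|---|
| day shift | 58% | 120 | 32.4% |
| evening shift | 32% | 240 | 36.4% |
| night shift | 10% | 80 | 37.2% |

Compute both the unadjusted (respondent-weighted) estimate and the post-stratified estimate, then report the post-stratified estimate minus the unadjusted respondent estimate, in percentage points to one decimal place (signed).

Without adjustment, the pooled respondent share is:
  (120/440)×32.4 + (240/440)×36.4 + (80/440)×37.2 = 35.4545%
Post-stratified estimate weights by population shares:
  0.58×32.4 + 0.32×36.4 + 0.1×37.2 = 34.16%
Difference = 34.16 − 35.4545 = -1.2945 pp.

-1.3 percentage points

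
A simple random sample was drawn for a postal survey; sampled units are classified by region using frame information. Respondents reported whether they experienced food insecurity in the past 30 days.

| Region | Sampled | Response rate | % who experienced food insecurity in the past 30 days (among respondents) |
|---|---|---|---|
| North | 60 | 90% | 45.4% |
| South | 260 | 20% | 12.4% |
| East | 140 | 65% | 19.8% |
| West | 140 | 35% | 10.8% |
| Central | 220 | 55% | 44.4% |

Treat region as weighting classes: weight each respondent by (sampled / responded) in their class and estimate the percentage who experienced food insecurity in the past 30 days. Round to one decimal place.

24.4%

Each respondent's weight = sampled/responded in their class; summing within a class gives n_sampled, so:
  North: 60 × 45.4 = 2724
  South: 260 × 12.4 = 3224
  East: 140 × 19.8 = 2772
  West: 140 × 10.8 = 1512
  Central: 220 × 44.4 = 9768
Adjusted estimate = 20,000 / 820 = 24.3902 → 24.4%.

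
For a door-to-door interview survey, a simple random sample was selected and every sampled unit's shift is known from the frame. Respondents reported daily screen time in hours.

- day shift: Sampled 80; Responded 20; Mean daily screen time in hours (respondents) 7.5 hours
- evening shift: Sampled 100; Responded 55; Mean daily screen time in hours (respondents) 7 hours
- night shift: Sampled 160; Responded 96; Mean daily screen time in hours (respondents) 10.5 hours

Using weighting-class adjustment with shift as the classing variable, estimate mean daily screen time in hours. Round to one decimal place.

8.8

Class response rates: day shift 20/80 = 25%, evening shift 55/100 = 55%, night shift 96/160 = 60%.
With weight = n_sampled/n_responded per class, the weighted class total is n_sampled:
  day shift: 80 × 7.5 = 600
  evening shift: 100 × 7 = 700
  night shift: 160 × 10.5 = 1680
Adjusted estimate = 2980 / 340 = 8.76471 → 8.8.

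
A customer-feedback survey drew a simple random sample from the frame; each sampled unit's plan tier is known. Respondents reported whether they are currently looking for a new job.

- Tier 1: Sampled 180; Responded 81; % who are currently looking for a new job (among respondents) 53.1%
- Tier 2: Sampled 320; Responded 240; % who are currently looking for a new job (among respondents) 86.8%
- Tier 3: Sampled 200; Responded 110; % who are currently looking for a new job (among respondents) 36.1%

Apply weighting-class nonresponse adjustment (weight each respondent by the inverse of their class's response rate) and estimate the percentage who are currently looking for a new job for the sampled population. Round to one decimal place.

63.6%

Class response rates: Tier 1 81/180 = 45%, Tier 2 240/320 = 75%, Tier 3 110/200 = 55%.
Weighting each respondent by the inverse class response rate inflates each class back to its sampled size, so the class weight is n_sampled:
  Tier 1: 180 × 53.1 = 9558
  Tier 2: 320 × 86.8 = 27,776
  Tier 3: 200 × 36.1 = 7220
Adjusted estimate = 44,554 / 700 = 63.6486 → 63.6%.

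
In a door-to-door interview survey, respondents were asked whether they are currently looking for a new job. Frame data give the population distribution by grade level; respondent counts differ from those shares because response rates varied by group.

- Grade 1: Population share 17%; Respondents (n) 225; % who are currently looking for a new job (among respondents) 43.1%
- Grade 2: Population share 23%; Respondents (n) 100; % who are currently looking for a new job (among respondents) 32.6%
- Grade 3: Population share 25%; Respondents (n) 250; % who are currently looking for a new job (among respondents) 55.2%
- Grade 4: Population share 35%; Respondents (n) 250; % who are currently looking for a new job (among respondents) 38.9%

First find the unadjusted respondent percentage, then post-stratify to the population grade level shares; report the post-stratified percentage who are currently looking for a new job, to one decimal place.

42.2%

Without adjustment, the pooled respondent share is:
  (225/825)×43.1 + (100/825)×32.6 + (250/825)×55.2 + (250/825)×38.9 = 44.2212%
Post-stratifying to population shares instead:
  0.17×43.1 + 0.23×32.6 + 0.25×55.2 + 0.35×38.9 = 42.24%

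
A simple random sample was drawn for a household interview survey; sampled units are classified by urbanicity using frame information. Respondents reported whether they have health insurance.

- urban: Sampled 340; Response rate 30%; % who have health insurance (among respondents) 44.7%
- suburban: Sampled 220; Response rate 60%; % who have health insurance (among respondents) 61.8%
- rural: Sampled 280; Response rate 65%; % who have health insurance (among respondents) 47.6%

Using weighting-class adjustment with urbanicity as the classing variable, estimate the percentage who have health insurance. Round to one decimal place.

50.1%

With weight = n_sampled/n_responded per class, the weighted class total is n_sampled:
  urban: 340 × 44.7 = 15198
  suburban: 220 × 61.8 = 13,596
  rural: 280 × 47.6 = 13,328
Adjusted estimate = 42,122 / 840 = 50.1452 → 50.1%.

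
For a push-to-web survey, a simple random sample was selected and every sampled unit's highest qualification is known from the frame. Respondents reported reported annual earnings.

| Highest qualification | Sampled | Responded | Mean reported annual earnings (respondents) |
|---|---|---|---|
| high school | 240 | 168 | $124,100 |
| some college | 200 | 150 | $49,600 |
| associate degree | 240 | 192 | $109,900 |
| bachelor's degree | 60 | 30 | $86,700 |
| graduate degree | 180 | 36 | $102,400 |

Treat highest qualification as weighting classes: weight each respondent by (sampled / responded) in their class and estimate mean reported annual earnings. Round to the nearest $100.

$97,500

Class response rates: high school 168/240 = 70%, some college 150/200 = 75%, associate degree 192/240 = 80%, bachelor's degree 30/60 = 50%, graduate degree 36/180 = 20%.
Each respondent's weight = sampled/responded in their class; summing within a class gives n_sampled, so:
  high school: 240 × 124,100 = 29,784,000
  some college: 200 × 49,600 = 9,920,000
  associate degree: 240 × 109,900 = 26,376,000
  bachelor's degree: 60 × 86,700 = 5,202,000
  graduate degree: 180 × 102,400 = 18,432,000
Adjusted estimate = 89,714,000 / 920 = 97515.2 → $97,500.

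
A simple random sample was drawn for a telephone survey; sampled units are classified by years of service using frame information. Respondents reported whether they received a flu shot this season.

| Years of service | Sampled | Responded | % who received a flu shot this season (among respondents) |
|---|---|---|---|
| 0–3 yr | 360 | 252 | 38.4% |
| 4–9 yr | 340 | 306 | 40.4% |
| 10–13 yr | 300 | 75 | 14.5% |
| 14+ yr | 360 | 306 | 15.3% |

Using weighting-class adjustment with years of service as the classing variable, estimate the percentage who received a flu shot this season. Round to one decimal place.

Response rates by class: 0–3 yr 252/360 = 70%, 4–9 yr 306/340 = 90%, 10–13 yr 75/300 = 25%, 14+ yr 306/360 = 85%.
Weighting each respondent by the inverse class response rate inflates each class back to its sampled size, so the class weight is n_sampled:
  0–3 yr: 360 × 38.4 = 13,824
  4–9 yr: 340 × 40.4 = 13,736
  10–13 yr: 300 × 14.5 = 4350
  14+ yr: 360 × 15.3 = 5508
Adjusted estimate = 37,418 / 1,360 = 27.5132 → 27.5%.

27.5%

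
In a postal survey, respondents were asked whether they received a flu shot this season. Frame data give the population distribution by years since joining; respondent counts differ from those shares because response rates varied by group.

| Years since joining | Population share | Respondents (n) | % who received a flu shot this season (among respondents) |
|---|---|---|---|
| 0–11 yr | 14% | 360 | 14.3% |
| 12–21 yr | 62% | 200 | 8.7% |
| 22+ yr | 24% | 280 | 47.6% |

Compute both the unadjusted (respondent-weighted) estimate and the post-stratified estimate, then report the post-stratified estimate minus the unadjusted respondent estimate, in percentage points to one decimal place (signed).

-5.2 percentage points

Unadjusted (pooled respondent) estimate weights by respondent counts:
  (360/840)×14.3 + (200/840)×8.7 + (280/840)×47.6 = 24.0667%
Post-stratifying to population shares instead:
  0.14×14.3 + 0.62×8.7 + 0.24×47.6 = 18.82%
Difference = 18.82 − 24.0667 = -5.2467 pp.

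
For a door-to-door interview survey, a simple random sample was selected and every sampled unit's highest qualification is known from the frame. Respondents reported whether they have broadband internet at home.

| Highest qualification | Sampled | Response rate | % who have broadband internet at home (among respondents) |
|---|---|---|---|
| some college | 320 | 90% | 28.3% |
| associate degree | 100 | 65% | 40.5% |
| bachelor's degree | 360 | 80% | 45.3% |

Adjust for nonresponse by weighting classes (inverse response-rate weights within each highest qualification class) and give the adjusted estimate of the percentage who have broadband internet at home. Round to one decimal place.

37.7%

Each respondent's weight = sampled/responded in their class; summing within a class gives n_sampled, so:
  some college: 320 × 28.3 = 9056
  associate degree: 100 × 40.5 = 4050
  bachelor's degree: 360 × 45.3 = 16308
Adjusted estimate = 29,414 / 780 = 37.7103 → 37.7%.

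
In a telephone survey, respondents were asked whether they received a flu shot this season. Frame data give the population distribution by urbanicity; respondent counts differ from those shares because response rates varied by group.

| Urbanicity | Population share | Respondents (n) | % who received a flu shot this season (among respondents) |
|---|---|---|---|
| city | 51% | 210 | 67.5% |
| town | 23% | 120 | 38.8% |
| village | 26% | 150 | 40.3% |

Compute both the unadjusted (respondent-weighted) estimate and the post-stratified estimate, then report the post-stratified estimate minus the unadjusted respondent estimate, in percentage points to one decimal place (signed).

Naive respondent-only estimate (weights = respondent counts):
  (210/480)×67.5 + (120/480)×38.8 + (150/480)×40.3 = 51.825%
Post-stratifying to population shares instead:
  0.51×67.5 + 0.23×38.8 + 0.26×40.3 = 53.827%
Difference = 53.827 − 51.825 = 2.002 pp.

+2.0 percentage points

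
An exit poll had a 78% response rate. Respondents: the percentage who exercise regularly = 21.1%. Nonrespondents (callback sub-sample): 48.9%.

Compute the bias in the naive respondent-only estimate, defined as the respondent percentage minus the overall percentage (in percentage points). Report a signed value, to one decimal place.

Nonresponse fraction = 1 − 0.78 = 0.22.
Bias = (nonresponse fraction) × (respondent percentage − nonrespondent percentage)
     = 0.22 × (21.1 − 48.9) = 0.22 × -27.8 = -6.116.

-6.1 percentage points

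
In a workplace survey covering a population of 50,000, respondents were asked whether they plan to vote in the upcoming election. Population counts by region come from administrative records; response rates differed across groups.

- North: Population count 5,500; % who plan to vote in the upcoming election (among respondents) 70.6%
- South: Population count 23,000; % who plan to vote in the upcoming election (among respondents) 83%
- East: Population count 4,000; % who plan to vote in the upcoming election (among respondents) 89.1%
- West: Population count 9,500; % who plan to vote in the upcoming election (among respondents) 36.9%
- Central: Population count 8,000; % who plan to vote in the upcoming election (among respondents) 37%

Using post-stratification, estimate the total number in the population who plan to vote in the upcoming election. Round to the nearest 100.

33,000

Apply each group's respondent rate to its population count:
  North: 5,500 × 70.6% = 3883
  South: 23,000 × 83% = 19,090
  East: 4,000 × 89.1% = 3564
  West: 9,500 × 36.9% = 3505.5
  Central: 8,000 × 37% = 2960
Estimated total = 33002.5 → 33,000.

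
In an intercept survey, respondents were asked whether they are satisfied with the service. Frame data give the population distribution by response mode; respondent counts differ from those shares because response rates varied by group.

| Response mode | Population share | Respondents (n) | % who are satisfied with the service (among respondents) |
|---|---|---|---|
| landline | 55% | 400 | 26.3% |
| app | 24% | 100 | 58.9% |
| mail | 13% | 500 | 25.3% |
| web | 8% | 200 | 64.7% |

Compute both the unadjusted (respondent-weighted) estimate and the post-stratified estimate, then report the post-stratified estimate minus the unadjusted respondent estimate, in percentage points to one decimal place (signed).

+2.1 percentage points

Unadjusted (pooled respondent) estimate weights by respondent counts:
  (400/1200)×26.3 + (100/1200)×58.9 + (500/1200)×25.3 + (200/1200)×64.7 = 35%
Reweighting by population response mode shares:
  0.55×26.3 + 0.24×58.9 + 0.13×25.3 + 0.08×64.7 = 37.066%
Difference = 37.066 − 35 = 2.066 pp.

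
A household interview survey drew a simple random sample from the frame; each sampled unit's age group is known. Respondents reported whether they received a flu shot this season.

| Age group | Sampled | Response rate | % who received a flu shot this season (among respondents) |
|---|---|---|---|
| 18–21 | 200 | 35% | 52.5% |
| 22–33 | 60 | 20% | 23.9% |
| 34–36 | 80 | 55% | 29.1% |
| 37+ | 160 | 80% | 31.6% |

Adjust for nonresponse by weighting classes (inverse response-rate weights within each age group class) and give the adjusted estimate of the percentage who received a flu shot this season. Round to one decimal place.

Weighting each respondent by the inverse class response rate inflates each class back to its sampled size, so the class weight is n_sampled:
  18–21: 200 × 52.5 = 10,500
  22–33: 60 × 23.9 = 1434
  34–36: 80 × 29.1 = 2328
  37+: 160 × 31.6 = 5056
Adjusted estimate = 19,318 / 500 = 38.636 → 38.6%.

38.6%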